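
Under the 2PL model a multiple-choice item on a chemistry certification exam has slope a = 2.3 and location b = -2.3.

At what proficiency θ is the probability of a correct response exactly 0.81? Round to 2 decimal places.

P(θ) = 1 / (1 + exp(−a(θ − b)))
logit = ln(0.8100/0.1900) = 1.4500
θ = b + logit/(a) = -2.3 + 1.4500/2.3000 = -1.6696

-1.67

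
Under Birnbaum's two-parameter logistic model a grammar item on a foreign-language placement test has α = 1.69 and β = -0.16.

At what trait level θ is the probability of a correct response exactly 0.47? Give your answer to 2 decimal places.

-0.23

P(θ) = 1 / (1 + exp(−α(θ − β)))
logit = ln(0.4700/0.5300) = -0.1201
θ = β + logit/(α) = -0.16 + (-0.1201)/1.6900 = -0.2311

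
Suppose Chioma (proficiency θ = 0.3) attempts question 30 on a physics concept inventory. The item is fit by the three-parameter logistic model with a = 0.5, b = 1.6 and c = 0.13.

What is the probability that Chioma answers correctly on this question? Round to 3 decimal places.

P(θ) = c + (1 − c) · 1 / (1 + exp(−a(θ − b)))
Exponent: 0.5 × (0.3 − 1.6) = -0.6500
1/(1 + e^{0.6500}) = 0.3430
P = 0.13 + 0.87 × 0.3430 = 0.4284

0.428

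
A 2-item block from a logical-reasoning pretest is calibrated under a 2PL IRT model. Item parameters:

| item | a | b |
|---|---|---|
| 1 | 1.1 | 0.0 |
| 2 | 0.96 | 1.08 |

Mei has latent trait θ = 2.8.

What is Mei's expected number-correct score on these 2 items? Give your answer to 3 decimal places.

1.795

P(θ) = 1 / (1 + exp(−a(θ − b)))
P_1 = 1/(1+e^{-3.0800}) = 0.9561
P_2 = 1/(1+e^{-1.6512}) = 0.8391
E[score] = 0.9561 + 0.8391 = 1.7951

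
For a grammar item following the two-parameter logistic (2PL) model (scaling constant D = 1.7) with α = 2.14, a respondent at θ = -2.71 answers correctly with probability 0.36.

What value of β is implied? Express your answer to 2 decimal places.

-2.55

P(θ) = 1 / (1 + exp(−D·α(θ − β)))
logit(0.36) = ln(0.36/0.64) = -0.5754
β = θ − logit/(1.7·α) = -2.71 − (-0.5754)/3.6380 = -2.5518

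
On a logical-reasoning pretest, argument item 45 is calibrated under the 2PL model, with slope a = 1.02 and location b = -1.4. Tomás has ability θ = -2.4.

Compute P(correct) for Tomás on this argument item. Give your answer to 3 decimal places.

P(θ) = 1 / (1 + exp(−a(θ − b)))
Exponent: 1.02 × (-2.4 − (-1.4)) = -1.0200
1/(1 + e^{1.0200}) = 0.2650

0.265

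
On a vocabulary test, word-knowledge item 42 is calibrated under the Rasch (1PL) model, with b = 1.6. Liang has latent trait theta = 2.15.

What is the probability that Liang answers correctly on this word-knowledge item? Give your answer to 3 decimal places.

0.634

P(theta) = 1 / (1 + exp(−(theta − b)))
Exponent: (2.15 − 1.6) = 0.5500
1/(1 + e^{-0.5500}) = 0.6341
P = 0.6341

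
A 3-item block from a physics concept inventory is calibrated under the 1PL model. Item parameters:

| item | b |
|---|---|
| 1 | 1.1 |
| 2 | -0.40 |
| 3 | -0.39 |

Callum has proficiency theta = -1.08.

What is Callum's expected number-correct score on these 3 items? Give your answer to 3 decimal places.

P(theta) = 1 / (1 + exp(−(theta − b)))
P_1 = 1/(1+e^{2.1800}) = 0.1016
P_2 = 1/(1+e^{0.6800}) = 0.3363
P_3 = 1/(1+e^{0.6900}) = 0.3340
E[score] = 0.1016 + 0.3363 + 0.3340 = 0.7719

0.772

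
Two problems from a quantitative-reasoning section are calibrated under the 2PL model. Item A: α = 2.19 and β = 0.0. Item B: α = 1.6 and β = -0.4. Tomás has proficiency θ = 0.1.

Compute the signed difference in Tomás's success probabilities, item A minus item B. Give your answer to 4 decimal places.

-0.1354

P(θ) = 1 / (1 + exp(−α(θ − β)))
P_A = 0.5545
P_B = 0.6900
P_A − P_B = -0.1354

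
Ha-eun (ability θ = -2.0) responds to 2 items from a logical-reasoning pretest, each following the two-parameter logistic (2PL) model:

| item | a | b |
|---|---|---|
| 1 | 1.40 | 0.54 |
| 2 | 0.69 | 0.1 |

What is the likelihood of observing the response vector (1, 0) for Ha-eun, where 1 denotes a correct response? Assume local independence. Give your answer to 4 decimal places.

P(θ) = 1 / (1 + exp(−a(θ − b)))
P_1 = 1/(1+e^{3.5560}) = 0.0278
P_2 = 1/(1+e^{1.4490}) = 0.1902
L = P_1 × (1−P_2) = 0.0278 × 0.8098 = 0.02248

0.0225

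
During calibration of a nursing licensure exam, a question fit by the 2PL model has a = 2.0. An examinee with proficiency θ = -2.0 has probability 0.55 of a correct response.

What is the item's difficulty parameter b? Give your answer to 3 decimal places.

P(θ) = 1 / (1 + exp(−a(θ − b)))
logit(0.55) = ln(0.55/0.45) = 0.2007
b = θ − logit/(a) = -2.0 − 0.2007/2.0000 = -2.1003

-2.100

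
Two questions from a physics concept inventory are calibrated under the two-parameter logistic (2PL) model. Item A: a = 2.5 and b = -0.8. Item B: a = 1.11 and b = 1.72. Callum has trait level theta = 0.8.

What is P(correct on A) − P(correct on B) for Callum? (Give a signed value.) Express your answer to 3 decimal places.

P(theta) = 1 / (1 + exp(−a(theta − b)))
P_A = 0.9820
P_B = 0.2648
P_A − P_B = 0.7172

0.717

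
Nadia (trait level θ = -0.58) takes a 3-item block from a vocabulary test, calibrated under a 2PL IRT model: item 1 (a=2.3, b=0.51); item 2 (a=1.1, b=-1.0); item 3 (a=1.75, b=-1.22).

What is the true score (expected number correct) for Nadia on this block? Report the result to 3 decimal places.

1.443

P(θ) = 1 / (1 + exp(−a(θ − b)))
P_1 = 1/(1+e^{2.5070}) = 0.0754
P_2 = 1/(1+e^{-0.4620}) = 0.6135
P_3 = 1/(1+e^{-1.1200}) = 0.7540
E[score] = 0.0754 + 0.6135 + 0.7540 = 1.4428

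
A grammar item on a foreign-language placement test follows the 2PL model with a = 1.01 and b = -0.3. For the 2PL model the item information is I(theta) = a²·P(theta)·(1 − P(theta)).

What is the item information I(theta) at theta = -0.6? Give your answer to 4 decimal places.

P = 1/(1+e^{0.3030}) = 0.4248
P(1−P) = 0.4248 × 0.5752 = 0.2443
I = a² × P(1−P) = 1.01² × 0.2443 = 0.24926

0.2493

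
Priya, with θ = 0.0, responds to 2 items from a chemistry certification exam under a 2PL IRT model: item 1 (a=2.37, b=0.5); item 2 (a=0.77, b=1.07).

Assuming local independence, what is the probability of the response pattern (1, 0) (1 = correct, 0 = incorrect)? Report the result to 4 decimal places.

P(θ) = 1 / (1 + exp(−a(θ − b)))
P_1 = 1/(1+e^{1.1850}) = 0.2342
P_2 = 1/(1+e^{0.8239}) = 0.3049
L = P_1 × (1−P_2) = 0.2342 × 0.6951 = 0.16275

0.1628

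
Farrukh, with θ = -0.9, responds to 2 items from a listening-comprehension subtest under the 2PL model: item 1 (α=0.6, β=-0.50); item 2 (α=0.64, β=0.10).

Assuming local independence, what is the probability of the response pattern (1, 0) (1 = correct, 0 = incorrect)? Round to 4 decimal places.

P(θ) = 1 / (1 + exp(−α(θ − β)))
P_1 = 1/(1+e^{0.2400}) = 0.4403
P_2 = 1/(1+e^{0.6400}) = 0.3452
L = P_1 × (1−P_2) = 0.4403 × 0.6548 = 0.28828

0.2883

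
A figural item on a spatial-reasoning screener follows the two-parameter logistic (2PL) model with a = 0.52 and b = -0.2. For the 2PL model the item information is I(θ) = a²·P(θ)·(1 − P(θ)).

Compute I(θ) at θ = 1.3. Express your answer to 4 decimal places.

0.0583

P = 1/(1+e^{-0.7800}) = 0.6857
P(1−P) = 0.6857 × 0.3143 = 0.2155
I = a² × P(1−P) = 0.52² × 0.2155 = 0.05828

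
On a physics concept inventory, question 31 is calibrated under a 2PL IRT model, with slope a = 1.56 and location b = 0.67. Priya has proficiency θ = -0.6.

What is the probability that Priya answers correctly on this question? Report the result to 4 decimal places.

P(θ) = 1 / (1 + exp(−a(θ − b)))
Exponent: 1.56 × (-0.6 − 0.67) = -1.9812
1/(1 + e^{1.9812}) = 0.1212

0.1212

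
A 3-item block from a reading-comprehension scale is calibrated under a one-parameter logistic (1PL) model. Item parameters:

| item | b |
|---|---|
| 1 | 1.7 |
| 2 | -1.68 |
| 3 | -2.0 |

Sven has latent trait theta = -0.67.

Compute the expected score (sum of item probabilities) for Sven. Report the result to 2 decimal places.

1.61

P(theta) = 1 / (1 + exp(−(theta − b)))
P_1 = 1/(1+e^{2.3700}) = 0.0855
P_2 = 1/(1+e^{-1.0100}) = 0.7330
P_3 = 1/(1+e^{-1.3300}) = 0.7908
E[score] = 0.0855 + 0.7330 + 0.7908 = 1.6093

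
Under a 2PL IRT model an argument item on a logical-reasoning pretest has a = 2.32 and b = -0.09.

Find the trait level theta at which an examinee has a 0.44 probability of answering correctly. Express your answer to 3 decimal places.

-0.194

P(theta) = 1 / (1 + exp(−a(theta − b)))
logit = ln(0.4400/0.5600) = -0.2412
theta = b + logit/(a) = -0.09 + (-0.2412)/2.3200 = -0.1939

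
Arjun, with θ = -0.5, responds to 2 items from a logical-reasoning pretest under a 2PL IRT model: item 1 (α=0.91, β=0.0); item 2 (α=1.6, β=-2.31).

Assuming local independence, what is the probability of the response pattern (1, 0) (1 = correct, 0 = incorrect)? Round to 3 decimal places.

P(θ) = 1 / (1 + exp(−α(θ − β)))
P_1 = 1/(1+e^{0.4550}) = 0.3882
P_2 = 1/(1+e^{-2.8960}) = 0.9476
L = P_1 × (1−P_2) = 0.3882 × 0.0524 = 0.02032

0.020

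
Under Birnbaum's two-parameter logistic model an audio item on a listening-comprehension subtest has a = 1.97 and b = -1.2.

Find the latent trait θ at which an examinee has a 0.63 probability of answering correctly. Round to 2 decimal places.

-0.93

P(θ) = 1 / (1 + exp(−a(θ − b)))
logit = ln(0.6300/0.3700) = 0.5322
θ = b + logit/(a) = -1.2 + 0.5322/1.9700 = -0.9298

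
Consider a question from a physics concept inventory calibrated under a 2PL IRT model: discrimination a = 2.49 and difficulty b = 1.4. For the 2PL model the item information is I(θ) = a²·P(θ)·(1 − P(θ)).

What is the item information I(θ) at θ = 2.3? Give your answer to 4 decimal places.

0.5387

P = 1/(1+e^{-2.2410}) = 0.9039
P(1−P) = 0.9039 × 0.0961 = 0.0869
I = a² × P(1−P) = 2.49² × 0.0869 = 0.53871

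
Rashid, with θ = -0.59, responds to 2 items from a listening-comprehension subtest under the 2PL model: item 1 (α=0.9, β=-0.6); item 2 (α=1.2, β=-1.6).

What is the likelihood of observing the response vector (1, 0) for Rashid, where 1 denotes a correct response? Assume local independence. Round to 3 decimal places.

P(θ) = 1 / (1 + exp(−α(θ − β)))
P_1 = 1/(1+e^{-0.0090}) = 0.5022
P_2 = 1/(1+e^{-1.2120}) = 0.7707
L = P_1 × (1−P_2) = 0.5022 × 0.2293 = 0.11519

0.115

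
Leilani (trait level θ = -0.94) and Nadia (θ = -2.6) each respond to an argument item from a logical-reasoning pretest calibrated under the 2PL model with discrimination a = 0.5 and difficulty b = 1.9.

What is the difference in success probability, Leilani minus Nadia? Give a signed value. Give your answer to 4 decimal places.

0.0993

P(θ) = 1 / (1 + exp(−a(θ − b)))
P(Leilani) = 0.1947  [exponent -1.4200]
P(Nadia) = 0.0953  [exponent -2.2500]
Difference = 0.1947 − 0.0953 = 0.0993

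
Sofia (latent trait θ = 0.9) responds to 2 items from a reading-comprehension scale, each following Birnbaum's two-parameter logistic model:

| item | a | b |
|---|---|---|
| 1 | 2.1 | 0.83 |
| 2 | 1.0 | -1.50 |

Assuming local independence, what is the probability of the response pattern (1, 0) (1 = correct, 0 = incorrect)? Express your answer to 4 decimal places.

0.0446

P(θ) = 1 / (1 + exp(−a(θ − b)))
P_1 = 1/(1+e^{-0.1470}) = 0.5367
P_2 = 1/(1+e^{-2.4000}) = 0.9168
L = P_1 × (1−P_2) = 0.5367 × 0.0832 = 0.04464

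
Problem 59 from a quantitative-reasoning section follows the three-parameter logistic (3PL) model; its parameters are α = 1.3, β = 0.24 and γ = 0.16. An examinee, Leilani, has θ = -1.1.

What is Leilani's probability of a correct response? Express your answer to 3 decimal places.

P(θ) = γ + (1 − γ) · 1 / (1 + exp(−α(θ − β)))
Exponent: 1.3 × (-1.1 − 0.24) = -1.7420
1/(1 + e^{1.7420}) = 0.1491
P = 0.16 + 0.84 × 0.1491 = 0.2852

0.285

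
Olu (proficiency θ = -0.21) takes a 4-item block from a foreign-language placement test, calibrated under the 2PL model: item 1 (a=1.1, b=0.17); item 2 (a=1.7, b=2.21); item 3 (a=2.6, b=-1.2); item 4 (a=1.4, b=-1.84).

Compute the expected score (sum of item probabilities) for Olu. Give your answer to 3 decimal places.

P(θ) = 1 / (1 + exp(−a(θ − b)))
P_1 = 1/(1+e^{0.4180}) = 0.3970
P_2 = 1/(1+e^{4.1140}) = 0.0161
P_3 = 1/(1+e^{-2.5740}) = 0.9292
P_4 = 1/(1+e^{-2.2820}) = 0.9074
E[score] = 0.3970 + 0.0161 + 0.9292 + 0.9074 = 2.2496

2.250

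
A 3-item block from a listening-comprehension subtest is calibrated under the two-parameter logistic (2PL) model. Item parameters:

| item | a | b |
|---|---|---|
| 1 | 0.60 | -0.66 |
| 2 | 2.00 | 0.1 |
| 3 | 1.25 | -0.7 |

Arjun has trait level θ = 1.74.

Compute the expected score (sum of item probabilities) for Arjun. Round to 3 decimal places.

P(θ) = 1 / (1 + exp(−a(θ − b)))
P_1 = 1/(1+e^{-1.4400}) = 0.8085
P_2 = 1/(1+e^{-3.2800}) = 0.9637
P_3 = 1/(1+e^{-3.0500}) = 0.9548
E[score] = 0.8085 + 0.9637 + 0.9548 = 2.7270

2.727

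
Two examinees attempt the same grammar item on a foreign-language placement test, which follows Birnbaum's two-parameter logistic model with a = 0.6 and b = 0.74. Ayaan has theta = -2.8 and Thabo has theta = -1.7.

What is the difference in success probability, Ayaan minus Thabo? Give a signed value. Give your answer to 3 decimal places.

-0.081

P(theta) = 1 / (1 + exp(−a(theta − b)))
P(Ayaan) = 0.1068  [exponent -2.1240]
P(Thabo) = 0.1879  [exponent -1.4640]
Difference = 0.1068 − 0.1879 = -0.0811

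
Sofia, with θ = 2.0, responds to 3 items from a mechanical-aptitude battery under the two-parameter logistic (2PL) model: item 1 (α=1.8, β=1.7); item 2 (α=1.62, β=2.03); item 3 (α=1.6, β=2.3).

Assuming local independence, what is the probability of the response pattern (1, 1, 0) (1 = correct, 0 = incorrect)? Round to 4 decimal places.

0.1904

P(θ) = 1 / (1 + exp(−α(θ − β)))
P_1 = 1/(1+e^{-0.5400}) = 0.6318
P_2 = 1/(1+e^{0.0486}) = 0.4879
P_3 = 1/(1+e^{0.4800}) = 0.3823
L = P_1 × P_2 × (1−P_3) = 0.6318 × 0.4879 × 0.6177 = 0.19041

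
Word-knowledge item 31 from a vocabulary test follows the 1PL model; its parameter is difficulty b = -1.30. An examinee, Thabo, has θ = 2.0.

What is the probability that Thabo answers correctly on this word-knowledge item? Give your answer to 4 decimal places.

P(θ) = 1 / (1 + exp(−(θ − b)))
Exponent: (2.0 − (-1.30)) = 3.3000
1/(1 + e^{-3.3000}) = 0.9644
P = 0.9644

0.9644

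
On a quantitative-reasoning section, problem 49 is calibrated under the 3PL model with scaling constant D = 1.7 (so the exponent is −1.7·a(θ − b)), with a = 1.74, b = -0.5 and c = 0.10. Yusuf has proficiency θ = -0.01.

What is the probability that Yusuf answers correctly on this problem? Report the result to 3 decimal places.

P(θ) = c + (1 − c) · 1 / (1 + exp(−D·a(θ − b)))
Exponent: 1.7 × 1.74 × (-0.01 − (-0.5)) = 1.4494
1/(1 + e^{-1.4494}) = 0.8099
P = 0.10 + 0.90 × 0.8099 = 0.8289

0.829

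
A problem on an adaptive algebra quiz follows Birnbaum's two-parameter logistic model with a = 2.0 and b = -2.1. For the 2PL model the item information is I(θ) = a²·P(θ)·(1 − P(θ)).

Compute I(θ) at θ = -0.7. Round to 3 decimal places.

P = 1/(1+e^{-2.8000}) = 0.9427
P(1−P) = 0.9427 × 0.0573 = 0.0540
I = a² × P(1−P) = 2.0² × 0.0540 = 0.21615

0.216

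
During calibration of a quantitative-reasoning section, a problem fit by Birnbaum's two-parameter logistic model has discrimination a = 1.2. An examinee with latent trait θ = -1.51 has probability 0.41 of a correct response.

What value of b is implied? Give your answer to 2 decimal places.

P(θ) = 1 / (1 + exp(−a(θ − b)))
logit(0.41) = ln(0.41/0.59) = -0.3640
b = θ − logit/(a) = -1.51 − (-0.3640)/1.2000 = -1.2067

-1.21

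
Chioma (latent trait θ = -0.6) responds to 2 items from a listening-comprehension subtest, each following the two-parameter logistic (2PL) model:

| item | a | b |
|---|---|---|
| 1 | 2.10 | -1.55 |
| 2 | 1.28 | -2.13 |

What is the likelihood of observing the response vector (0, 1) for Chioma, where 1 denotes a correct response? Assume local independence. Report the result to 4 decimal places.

0.1049

P(θ) = 1 / (1 + exp(−a(θ − b)))
P_1 = 1/(1+e^{-1.9950}) = 0.8803
P_2 = 1/(1+e^{-1.9584}) = 0.8764
L = (1−P_1) × P_2 = 0.1197 × 0.8764 = 0.10493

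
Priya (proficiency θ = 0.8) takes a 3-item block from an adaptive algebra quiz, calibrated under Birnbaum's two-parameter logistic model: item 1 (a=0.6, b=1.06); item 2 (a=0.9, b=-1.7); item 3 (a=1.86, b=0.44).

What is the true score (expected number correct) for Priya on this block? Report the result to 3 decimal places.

2.027

P(θ) = 1 / (1 + exp(−a(θ − b)))
P_1 = 1/(1+e^{0.1560}) = 0.4611
P_2 = 1/(1+e^{-2.2500}) = 0.9047
P_3 = 1/(1+e^{-0.6696}) = 0.6614
E[score] = 0.4611 + 0.9047 + 0.6614 = 2.0271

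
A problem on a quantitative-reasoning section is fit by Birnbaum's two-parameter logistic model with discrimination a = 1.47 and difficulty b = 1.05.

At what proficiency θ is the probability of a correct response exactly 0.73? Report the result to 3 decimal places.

1.727

P(θ) = 1 / (1 + exp(−a(θ − b)))
logit = ln(0.7300/0.2700) = 0.9946
θ = b + logit/(a) = 1.05 + 0.9946/1.4700 = 1.7266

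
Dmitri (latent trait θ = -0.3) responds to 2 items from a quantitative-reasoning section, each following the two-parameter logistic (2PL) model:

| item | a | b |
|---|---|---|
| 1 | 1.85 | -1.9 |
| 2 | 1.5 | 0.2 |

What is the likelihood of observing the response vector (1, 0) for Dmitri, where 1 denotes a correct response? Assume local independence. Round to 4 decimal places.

0.6457

P(θ) = 1 / (1 + exp(−a(θ − b)))
P_1 = 1/(1+e^{-2.9600}) = 0.9507
P_2 = 1/(1+e^{0.7500}) = 0.3208
L = P_1 × (1−P_2) = 0.9507 × 0.6792 = 0.64572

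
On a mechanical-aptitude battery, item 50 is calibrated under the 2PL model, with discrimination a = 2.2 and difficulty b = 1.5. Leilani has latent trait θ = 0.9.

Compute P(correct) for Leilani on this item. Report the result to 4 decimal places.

P(θ) = 1 / (1 + exp(−a(θ − b)))
Exponent: 2.2 × (0.9 − 1.5) = -1.3200
1/(1 + e^{1.3200}) = 0.2108

0.2108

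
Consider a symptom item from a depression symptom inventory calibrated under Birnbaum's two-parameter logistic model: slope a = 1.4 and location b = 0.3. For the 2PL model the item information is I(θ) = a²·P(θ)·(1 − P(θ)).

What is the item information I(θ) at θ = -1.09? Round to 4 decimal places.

0.2144

P = 1/(1+e^{1.9460}) = 0.1250
P(1−P) = 0.1250 × 0.8750 = 0.1094
I = a² × P(1−P) = 1.4² × 0.1094 = 0.21436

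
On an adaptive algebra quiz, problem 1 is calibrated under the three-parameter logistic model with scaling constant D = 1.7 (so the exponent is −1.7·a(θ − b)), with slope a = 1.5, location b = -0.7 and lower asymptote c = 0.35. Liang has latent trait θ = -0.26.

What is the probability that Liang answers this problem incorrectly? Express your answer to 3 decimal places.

0.160

P(θ) = c + (1 − c) · 1 / (1 + exp(−D·a(θ − b)))
Exponent: 1.7 × 1.5 × (-0.26 − (-0.7)) = 1.1220
1/(1 + e^{-1.1220}) = 0.7544
P = 0.35 + 0.65 × 0.7544 = 0.8403
P(incorrect) = 1 − 0.8403 = 0.1597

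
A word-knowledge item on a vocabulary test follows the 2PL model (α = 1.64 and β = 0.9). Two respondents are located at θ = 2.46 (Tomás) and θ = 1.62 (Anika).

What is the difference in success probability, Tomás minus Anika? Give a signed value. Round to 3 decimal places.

P(θ) = 1 / (1 + exp(−α(θ − β)))
P(Tomás) = 0.9281  [exponent 2.5584]
P(Anika) = 0.7651  [exponent 1.1808]
Difference = 0.9281 − 0.7651 = 0.1630

0.163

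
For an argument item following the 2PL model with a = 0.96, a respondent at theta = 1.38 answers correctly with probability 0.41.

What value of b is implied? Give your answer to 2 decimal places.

1.76

P(theta) = 1 / (1 + exp(−a(theta − b)))
logit(0.41) = ln(0.41/0.59) = -0.3640
b = theta − logit/(a) = 1.38 − (-0.3640)/0.9600 = 1.7591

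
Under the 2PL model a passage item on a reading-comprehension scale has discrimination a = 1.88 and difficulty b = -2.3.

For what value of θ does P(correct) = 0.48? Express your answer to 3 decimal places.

-2.343

P(θ) = 1 / (1 + exp(−a(θ − b)))
logit = ln(0.4800/0.5200) = -0.0800
θ = b + logit/(a) = -2.3 + (-0.0800)/1.8800 = -2.3426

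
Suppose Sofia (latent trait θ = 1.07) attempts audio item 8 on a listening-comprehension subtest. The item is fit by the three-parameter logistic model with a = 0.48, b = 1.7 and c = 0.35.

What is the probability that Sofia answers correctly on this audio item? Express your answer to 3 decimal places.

P(θ) = c + (1 − c) · 1 / (1 + exp(−a(θ − b)))
Exponent: 0.48 × (1.07 − 1.7) = -0.3024
1/(1 + e^{0.3024}) = 0.4250
P = 0.35 + 0.65 × 0.4250 = 0.6262

0.626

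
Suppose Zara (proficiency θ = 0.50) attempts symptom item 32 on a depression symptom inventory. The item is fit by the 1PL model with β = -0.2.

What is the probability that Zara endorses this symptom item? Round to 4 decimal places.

0.6682

P(θ) = 1 / (1 + exp(−(θ − β)))
Exponent: (0.50 − (-0.2)) = 0.7000
1/(1 + e^{-0.7000}) = 0.6682
P = 0.6682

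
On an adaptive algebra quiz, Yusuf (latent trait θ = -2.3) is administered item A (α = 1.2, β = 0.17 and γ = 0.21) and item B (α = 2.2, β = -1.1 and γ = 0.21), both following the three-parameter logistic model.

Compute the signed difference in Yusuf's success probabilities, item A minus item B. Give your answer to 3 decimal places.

-0.014

P(θ) = γ + (1 − γ) · 1 / (1 + exp(−α(θ − β)))
P_A = 0.2488
P_B = 0.2626
P_A − P_B = -0.0138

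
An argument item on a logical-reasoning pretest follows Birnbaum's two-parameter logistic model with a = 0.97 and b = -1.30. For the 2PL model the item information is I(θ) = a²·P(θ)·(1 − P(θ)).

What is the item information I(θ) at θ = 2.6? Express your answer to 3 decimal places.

0.020

P = 1/(1+e^{-3.7830}) = 0.9778
P(1−P) = 0.9778 × 0.0222 = 0.0218
I = a² × P(1−P) = 0.97² × 0.0218 = 0.02047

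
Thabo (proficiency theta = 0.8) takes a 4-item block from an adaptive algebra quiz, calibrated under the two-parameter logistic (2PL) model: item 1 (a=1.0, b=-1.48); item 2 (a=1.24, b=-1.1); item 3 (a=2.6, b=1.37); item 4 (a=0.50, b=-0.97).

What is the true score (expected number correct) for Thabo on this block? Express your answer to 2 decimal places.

2.71

P(theta) = 1 / (1 + exp(−a(theta − b)))
P_1 = 1/(1+e^{-2.2800}) = 0.9072
P_2 = 1/(1+e^{-2.3560}) = 0.9134
P_3 = 1/(1+e^{1.4820}) = 0.1851
P_4 = 1/(1+e^{-0.8850}) = 0.7079
E[score] = 0.9072 + 0.9134 + 0.1851 + 0.7079 = 2.7136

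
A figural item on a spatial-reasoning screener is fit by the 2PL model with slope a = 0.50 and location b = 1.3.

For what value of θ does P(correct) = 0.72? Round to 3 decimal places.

P(θ) = 1 / (1 + exp(−a(θ − b)))
logit = ln(0.7200/0.2800) = 0.9445
θ = b + logit/(a) = 1.3 + 0.9445/0.5000 = 3.1889

3.189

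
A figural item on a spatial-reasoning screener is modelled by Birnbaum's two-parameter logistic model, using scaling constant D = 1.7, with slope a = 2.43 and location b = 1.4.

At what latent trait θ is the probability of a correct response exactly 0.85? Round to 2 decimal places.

1.82

P(θ) = 1 / (1 + exp(−D·a(θ − b)))
logit = ln(0.8500/0.1500) = 1.7346
θ = b + logit/(1.7·a) = 1.4 + 1.7346/4.1310 = 1.8199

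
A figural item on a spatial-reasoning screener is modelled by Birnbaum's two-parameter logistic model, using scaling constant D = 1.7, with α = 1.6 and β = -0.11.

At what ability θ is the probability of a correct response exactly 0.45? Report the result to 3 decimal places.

-0.184

P(θ) = 1 / (1 + exp(−D·α(θ − β)))
logit = ln(0.4500/0.5500) = -0.2007
θ = β + logit/(1.7·α) = -0.11 + (-0.2007)/2.7200 = -0.1838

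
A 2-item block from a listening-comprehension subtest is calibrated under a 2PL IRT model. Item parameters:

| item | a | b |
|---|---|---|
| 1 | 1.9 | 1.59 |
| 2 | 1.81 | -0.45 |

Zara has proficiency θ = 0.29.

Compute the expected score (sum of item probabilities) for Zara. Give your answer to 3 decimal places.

P(θ) = 1 / (1 + exp(−a(θ − b)))
P_1 = 1/(1+e^{2.4700}) = 0.0780
P_2 = 1/(1+e^{-1.3394}) = 0.7924
E[score] = 0.0780 + 0.7924 = 0.8704

0.870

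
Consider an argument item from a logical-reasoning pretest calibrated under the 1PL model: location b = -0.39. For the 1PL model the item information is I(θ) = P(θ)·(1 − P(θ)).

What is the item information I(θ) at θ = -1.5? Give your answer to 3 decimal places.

P = 1/(1+e^{1.1100}) = 0.2479
P(1−P) = 0.2479 × 0.7521 = 0.1864
I = P(1−P) = 0.18643

0.186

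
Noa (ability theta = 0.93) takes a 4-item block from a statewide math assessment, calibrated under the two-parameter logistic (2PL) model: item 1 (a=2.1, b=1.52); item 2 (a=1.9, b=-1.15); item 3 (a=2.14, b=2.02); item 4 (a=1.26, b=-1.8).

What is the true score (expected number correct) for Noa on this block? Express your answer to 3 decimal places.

P(theta) = 1 / (1 + exp(−a(theta − b)))
P_1 = 1/(1+e^{1.2390}) = 0.2246
P_2 = 1/(1+e^{-3.9520}) = 0.9811
P_3 = 1/(1+e^{2.3326}) = 0.0885
P_4 = 1/(1+e^{-3.4398}) = 0.9689
E[score] = 0.2246 + 0.9811 + 0.0885 + 0.9689 = 2.2631

2.263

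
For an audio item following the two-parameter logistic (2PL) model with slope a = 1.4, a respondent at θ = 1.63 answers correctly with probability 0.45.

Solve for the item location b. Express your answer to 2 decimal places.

1.77

P(θ) = 1 / (1 + exp(−a(θ − b)))
logit(0.45) = ln(0.45/0.55) = -0.2007
b = θ − logit/(a) = 1.63 − (-0.2007)/1.4000 = 1.7733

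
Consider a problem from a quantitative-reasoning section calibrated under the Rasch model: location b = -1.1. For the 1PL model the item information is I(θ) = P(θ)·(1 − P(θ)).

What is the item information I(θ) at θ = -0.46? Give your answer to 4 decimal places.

0.2261

P = 1/(1+e^{-0.6400}) = 0.6548
P(1−P) = 0.6548 × 0.3452 = 0.2261
I = P(1−P) = 0.22605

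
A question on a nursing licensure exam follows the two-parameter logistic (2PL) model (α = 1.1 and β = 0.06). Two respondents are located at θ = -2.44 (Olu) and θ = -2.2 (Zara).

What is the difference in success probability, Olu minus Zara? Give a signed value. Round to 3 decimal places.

-0.017

P(θ) = 1 / (1 + exp(−α(θ − β)))
P(Olu) = 0.0601  [exponent -2.7500]
P(Zara) = 0.0768  [exponent -2.4860]
Difference = 0.0601 − 0.0768 = -0.0168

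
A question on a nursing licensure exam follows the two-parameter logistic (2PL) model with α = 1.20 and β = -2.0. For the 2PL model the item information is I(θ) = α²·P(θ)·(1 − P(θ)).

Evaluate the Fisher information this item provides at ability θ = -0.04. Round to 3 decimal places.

0.114

P = 1/(1+e^{-2.3520}) = 0.9131
P(1−P) = 0.9131 × 0.0869 = 0.0794
I = α² × P(1−P) = 1.20² × 0.0794 = 0.11427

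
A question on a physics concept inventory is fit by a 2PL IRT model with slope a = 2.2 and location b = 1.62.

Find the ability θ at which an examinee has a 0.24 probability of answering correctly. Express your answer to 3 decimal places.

1.096

P(θ) = 1 / (1 + exp(−a(θ − b)))
logit = ln(0.2400/0.7600) = -1.1527
θ = b + logit/(a) = 1.62 + (-1.1527)/2.2000 = 1.0961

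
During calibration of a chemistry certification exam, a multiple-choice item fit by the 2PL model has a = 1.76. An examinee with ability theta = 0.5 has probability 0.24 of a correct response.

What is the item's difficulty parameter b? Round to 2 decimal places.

1.15

P(theta) = 1 / (1 + exp(−a(theta − b)))
logit(0.24) = ln(0.24/0.76) = -1.1527
b = theta − logit/(a) = 0.5 − (-1.1527)/1.7600 = 1.1549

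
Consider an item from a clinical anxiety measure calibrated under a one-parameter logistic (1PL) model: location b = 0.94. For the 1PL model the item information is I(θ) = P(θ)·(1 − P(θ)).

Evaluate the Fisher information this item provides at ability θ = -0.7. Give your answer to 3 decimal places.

0.136

P = 1/(1+e^{1.6400}) = 0.1625
P(1−P) = 0.1625 × 0.8375 = 0.1361
I = P(1−P) = 0.13607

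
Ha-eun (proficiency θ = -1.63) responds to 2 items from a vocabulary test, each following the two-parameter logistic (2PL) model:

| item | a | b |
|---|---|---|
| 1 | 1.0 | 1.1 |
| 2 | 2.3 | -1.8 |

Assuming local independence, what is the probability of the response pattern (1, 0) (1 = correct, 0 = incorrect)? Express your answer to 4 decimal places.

0.0247

P(θ) = 1 / (1 + exp(−a(θ − b)))
P_1 = 1/(1+e^{2.7300}) = 0.0612
P_2 = 1/(1+e^{-0.3910}) = 0.5965
L = P_1 × (1−P_2) = 0.0612 × 0.4035 = 0.02470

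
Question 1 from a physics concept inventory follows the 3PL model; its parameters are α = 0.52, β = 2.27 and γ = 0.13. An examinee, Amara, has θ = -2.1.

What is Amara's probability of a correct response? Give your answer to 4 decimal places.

P(θ) = γ + (1 − γ) · 1 / (1 + exp(−α(θ − β)))
Exponent: 0.52 × (-2.1 − 2.27) = -2.2724
1/(1 + e^{2.2724}) = 0.0934
P = 0.13 + 0.87 × 0.0934 = 0.2113

0.2113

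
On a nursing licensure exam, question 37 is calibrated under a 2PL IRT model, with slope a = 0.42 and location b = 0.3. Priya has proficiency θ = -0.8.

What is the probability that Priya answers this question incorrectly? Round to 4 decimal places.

0.6135

P(θ) = 1 / (1 + exp(−a(θ − b)))
Exponent: 0.42 × (-0.8 − 0.3) = -0.4620
1/(1 + e^{0.4620}) = 0.3865
P(incorrect) = 1 − 0.3865 = 0.6135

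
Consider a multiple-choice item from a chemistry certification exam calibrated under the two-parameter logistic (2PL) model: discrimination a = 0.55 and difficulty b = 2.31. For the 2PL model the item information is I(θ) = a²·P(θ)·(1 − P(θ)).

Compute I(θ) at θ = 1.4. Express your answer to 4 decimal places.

P = 1/(1+e^{0.5005}) = 0.3774
P(1−P) = 0.3774 × 0.6226 = 0.2350
I = a² × P(1−P) = 0.55² × 0.2350 = 0.07108

0.0711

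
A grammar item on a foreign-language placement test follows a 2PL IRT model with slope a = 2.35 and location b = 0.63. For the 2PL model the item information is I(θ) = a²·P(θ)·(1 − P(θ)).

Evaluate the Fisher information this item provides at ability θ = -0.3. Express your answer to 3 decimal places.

P = 1/(1+e^{2.1855}) = 0.1011
P(1−P) = 0.1011 × 0.8989 = 0.0908
I = a² × P(1−P) = 2.35² × 0.0908 = 0.50170

0.502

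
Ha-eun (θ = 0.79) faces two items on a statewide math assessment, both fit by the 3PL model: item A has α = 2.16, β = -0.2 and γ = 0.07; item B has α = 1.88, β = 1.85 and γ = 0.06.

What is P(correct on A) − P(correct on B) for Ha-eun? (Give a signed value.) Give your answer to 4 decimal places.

0.7292

P(θ) = γ + (1 − γ) · 1 / (1 + exp(−α(θ − β)))
P_A = 0.9020
P_B = 0.1728
P_A − P_B = 0.7292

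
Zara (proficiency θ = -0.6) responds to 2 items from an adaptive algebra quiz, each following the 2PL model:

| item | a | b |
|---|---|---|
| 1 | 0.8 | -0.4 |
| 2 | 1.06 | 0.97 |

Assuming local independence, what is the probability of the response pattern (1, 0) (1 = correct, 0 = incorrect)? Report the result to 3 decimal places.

P(θ) = 1 / (1 + exp(−a(θ − b)))
P_1 = 1/(1+e^{0.1600}) = 0.4601
P_2 = 1/(1+e^{1.6642}) = 0.1592
L = P_1 × (1−P_2) = 0.4601 × 0.8408 = 0.38684

0.387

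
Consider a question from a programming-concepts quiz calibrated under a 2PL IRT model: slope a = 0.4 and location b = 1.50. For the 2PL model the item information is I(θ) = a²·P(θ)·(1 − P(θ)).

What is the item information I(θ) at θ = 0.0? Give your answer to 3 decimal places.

0.037

P = 1/(1+e^{0.6000}) = 0.3543
P(1−P) = 0.3543 × 0.6457 = 0.2288
I = a² × P(1−P) = 0.4² × 0.2288 = 0.03661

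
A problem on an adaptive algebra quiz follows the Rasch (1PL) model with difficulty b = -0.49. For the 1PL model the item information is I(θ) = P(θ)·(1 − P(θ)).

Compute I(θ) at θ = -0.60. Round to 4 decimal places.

P = 1/(1+e^{0.1100}) = 0.4725
P(1−P) = 0.4725 × 0.5275 = 0.2492
I = P(1−P) = 0.24925

0.2492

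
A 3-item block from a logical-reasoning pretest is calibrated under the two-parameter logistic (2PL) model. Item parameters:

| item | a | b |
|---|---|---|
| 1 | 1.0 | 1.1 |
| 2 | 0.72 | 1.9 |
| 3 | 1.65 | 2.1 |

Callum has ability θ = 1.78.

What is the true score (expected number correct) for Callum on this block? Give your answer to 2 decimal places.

1.51

P(θ) = 1 / (1 + exp(−a(θ − b)))
P_1 = 1/(1+e^{-0.6800}) = 0.6637
P_2 = 1/(1+e^{0.0864}) = 0.4784
P_3 = 1/(1+e^{0.5280}) = 0.3710
E[score] = 0.6637 + 0.4784 + 0.3710 = 1.5131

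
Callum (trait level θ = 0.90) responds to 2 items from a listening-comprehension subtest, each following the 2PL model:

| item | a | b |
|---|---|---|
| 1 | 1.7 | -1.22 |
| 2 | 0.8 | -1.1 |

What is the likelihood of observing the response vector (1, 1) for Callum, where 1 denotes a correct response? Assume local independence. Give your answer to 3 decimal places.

P(θ) = 1 / (1 + exp(−a(θ − b)))
P_1 = 1/(1+e^{-3.6040}) = 0.9735
P_2 = 1/(1+e^{-1.6000}) = 0.8320
L = P_1 × P_2 = 0.9735 × 0.8320 = 0.80998

0.810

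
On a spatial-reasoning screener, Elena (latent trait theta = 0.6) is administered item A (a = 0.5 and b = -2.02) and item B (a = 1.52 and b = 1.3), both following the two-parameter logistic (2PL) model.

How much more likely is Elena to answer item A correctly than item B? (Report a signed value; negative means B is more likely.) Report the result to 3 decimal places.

P(theta) = 1 / (1 + exp(−a(theta − b)))
P_A = 0.7875
P_B = 0.2565
P_A − P_B = 0.5310

0.531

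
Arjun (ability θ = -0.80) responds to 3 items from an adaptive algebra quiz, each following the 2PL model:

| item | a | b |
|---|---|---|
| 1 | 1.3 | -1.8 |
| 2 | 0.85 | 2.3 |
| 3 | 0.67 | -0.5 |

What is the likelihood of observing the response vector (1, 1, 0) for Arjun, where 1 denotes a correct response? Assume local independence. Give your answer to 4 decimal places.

P(θ) = 1 / (1 + exp(−a(θ − b)))
P_1 = 1/(1+e^{-1.3000}) = 0.7858
P_2 = 1/(1+e^{2.6350}) = 0.0669
P_3 = 1/(1+e^{0.2010}) = 0.4499
L = P_1 × P_2 × (1−P_3) = 0.7858 × 0.0669 × 0.5501 = 0.02893

0.0289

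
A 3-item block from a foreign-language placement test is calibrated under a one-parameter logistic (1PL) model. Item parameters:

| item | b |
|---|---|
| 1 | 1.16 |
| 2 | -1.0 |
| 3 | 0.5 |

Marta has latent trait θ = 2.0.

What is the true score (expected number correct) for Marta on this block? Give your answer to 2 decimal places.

2.47

P(θ) = 1 / (1 + exp(−(θ − b)))
P_1 = 1/(1+e^{-0.8400}) = 0.6985
P_2 = 1/(1+e^{-3.0000}) = 0.9526
P_3 = 1/(1+e^{-1.5000}) = 0.8176
E[score] = 0.6985 + 0.9526 + 0.8176 = 2.4686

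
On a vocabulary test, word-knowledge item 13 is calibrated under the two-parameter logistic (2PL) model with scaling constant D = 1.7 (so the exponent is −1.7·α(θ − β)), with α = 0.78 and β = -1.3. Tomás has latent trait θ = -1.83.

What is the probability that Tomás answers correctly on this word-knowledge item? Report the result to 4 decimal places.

0.3312

P(θ) = 1 / (1 + exp(−D·α(θ − β)))
Exponent: 1.7 × 0.78 × (-1.83 − (-1.3)) = -0.7028
1/(1 + e^{0.7028}) = 0.3312
P = 0.3312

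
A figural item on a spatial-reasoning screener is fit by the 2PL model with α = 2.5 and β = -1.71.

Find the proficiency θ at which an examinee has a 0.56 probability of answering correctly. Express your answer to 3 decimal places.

P(θ) = 1 / (1 + exp(−α(θ − β)))
logit = ln(0.5600/0.4400) = 0.2412
θ = β + logit/(α) = -1.71 + 0.2412/2.5000 = -1.6135

-1.614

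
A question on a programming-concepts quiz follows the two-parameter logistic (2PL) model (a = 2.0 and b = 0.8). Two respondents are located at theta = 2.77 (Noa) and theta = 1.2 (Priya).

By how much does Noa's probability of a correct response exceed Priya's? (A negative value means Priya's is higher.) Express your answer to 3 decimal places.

P(theta) = 1 / (1 + exp(−a(theta − b)))
P(Noa) = 0.9809  [exponent 3.9400]
P(Priya) = 0.6900  [exponent 0.8000]
Difference = 0.9809 − 0.6900 = 0.2909

0.291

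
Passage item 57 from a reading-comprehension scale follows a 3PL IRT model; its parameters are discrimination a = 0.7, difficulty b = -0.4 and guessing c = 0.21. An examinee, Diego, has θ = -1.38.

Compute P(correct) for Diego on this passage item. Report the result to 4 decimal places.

P(θ) = c + (1 − c) · 1 / (1 + exp(−a(θ − b)))
Exponent: 0.7 × (-1.38 − (-0.4)) = -0.6860
1/(1 + e^{0.6860}) = 0.3349
P = 0.21 + 0.79 × 0.3349 = 0.4746

0.4746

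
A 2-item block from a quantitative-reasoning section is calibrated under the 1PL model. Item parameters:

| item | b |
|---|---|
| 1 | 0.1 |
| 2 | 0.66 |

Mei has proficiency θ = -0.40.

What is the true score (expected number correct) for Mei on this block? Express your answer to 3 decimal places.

0.635

P(θ) = 1 / (1 + exp(−(θ − b)))
P_1 = 1/(1+e^{0.5000}) = 0.3775
P_2 = 1/(1+e^{1.0600}) = 0.2573
E[score] = 0.3775 + 0.2573 = 0.6349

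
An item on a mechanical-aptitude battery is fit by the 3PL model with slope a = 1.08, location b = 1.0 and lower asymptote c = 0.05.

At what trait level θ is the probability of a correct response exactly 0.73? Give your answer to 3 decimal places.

P(θ) = c + (1 − c) · 1 / (1 + exp(−a(θ − b)))
Remove guessing floor: (0.73 − 0.05)/(1 − 0.05) = 0.7158
logit = ln(0.7158/0.2842) = 0.9237
θ = b + logit/(a) = 1.0 + 0.9237/1.0800 = 1.8553

1.855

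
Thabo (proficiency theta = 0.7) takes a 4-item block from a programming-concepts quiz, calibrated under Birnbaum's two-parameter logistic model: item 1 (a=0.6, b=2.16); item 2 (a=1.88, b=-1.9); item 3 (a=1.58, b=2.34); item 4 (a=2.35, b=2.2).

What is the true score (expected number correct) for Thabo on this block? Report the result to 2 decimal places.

1.38

P(theta) = 1 / (1 + exp(−a(theta − b)))
P_1 = 1/(1+e^{0.8760}) = 0.2940
P_2 = 1/(1+e^{-4.8880}) = 0.9925
P_3 = 1/(1+e^{2.5912}) = 0.0697
P_4 = 1/(1+e^{3.5250}) = 0.0286
E[score] = 0.2940 + 0.9925 + 0.0697 + 0.0286 = 1.3848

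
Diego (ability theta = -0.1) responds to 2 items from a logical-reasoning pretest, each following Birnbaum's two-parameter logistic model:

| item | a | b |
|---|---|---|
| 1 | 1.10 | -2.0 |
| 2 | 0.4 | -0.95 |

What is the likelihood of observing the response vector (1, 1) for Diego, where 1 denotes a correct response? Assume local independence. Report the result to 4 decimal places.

0.5199

P(theta) = 1 / (1 + exp(−a(theta − b)))
P_1 = 1/(1+e^{-2.0900}) = 0.8899
P_2 = 1/(1+e^{-0.3400}) = 0.5842
L = P_1 × P_2 = 0.8899 × 0.5842 = 0.51989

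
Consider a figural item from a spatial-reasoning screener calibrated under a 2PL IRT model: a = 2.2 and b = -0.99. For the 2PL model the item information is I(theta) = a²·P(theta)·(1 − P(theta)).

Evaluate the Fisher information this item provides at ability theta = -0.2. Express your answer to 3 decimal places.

0.616

P = 1/(1+e^{-1.7380}) = 0.8504
P(1−P) = 0.8504 × 0.1496 = 0.1272
I = a² × P(1−P) = 2.2² × 0.1272 = 0.61563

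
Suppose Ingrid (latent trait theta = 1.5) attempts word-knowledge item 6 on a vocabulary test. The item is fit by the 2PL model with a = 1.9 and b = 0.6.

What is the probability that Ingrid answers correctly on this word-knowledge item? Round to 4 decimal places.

0.8468

P(theta) = 1 / (1 + exp(−a(theta − b)))
Exponent: 1.9 × (1.5 − 0.6) = 1.7100
1/(1 + e^{-1.7100}) = 0.8468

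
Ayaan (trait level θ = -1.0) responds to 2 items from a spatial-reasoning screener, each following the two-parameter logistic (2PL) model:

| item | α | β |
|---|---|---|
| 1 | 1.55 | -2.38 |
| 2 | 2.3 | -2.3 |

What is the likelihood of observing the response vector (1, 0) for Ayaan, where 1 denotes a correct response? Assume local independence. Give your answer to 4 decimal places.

P(θ) = 1 / (1 + exp(−α(θ − β)))
P_1 = 1/(1+e^{-2.1390}) = 0.8946
P_2 = 1/(1+e^{-2.9900}) = 0.9521
L = P_1 × (1−P_2) = 0.8946 × 0.0479 = 0.04283

0.0428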